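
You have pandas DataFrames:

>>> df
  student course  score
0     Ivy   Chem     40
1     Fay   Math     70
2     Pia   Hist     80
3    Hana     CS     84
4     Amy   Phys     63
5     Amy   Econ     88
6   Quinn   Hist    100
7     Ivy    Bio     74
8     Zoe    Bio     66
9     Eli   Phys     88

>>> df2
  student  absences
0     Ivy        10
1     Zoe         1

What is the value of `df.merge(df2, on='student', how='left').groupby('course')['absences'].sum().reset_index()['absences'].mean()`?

3.0

merge on 'student' (how='left') → 10 rows:
  student course  score  absences
0     Ivy   Chem     40      10.0
1     Fay   Math     70       NaN
2     Pia   Hist     80       NaN
3    Hana     CS     84       NaN
4     Amy   Phys     63       NaN
5     Amy   Econ     88       NaN
6   Quinn   Hist    100       NaN
7     Ivy    Bio     74      10.0
8     Zoe    Bio     66       1.0
9     Eli   Phys     88       NaN
group by course, sum of absences:
course
Bio     11.0
CS       0.0
Chem    10.0
Econ     0.0
Hist     0.0
Math     0.0
Phys     0.0
Name: absences, dtype: float64
reset_index():
  course  absences
0    Bio      11.0
1     CS       0.0
2   Chem      10.0
3   Econ       0.0
4   Hist       0.0
5   Math       0.0
6   Phys       0.0
Taking the mean of column 'absences' gives 3.0.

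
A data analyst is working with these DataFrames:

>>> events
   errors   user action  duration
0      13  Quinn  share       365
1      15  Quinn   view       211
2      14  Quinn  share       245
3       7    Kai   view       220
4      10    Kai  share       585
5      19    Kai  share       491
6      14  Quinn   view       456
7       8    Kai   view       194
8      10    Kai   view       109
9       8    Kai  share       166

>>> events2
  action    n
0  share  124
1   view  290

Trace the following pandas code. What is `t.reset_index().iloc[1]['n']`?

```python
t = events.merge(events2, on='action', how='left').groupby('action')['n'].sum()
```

merge on 'action' (how='left') → 10 rows:
   errors   user action  duration    n
0      13  Quinn  share       365  124
1      15  Quinn   view       211  290
2      14  Quinn  share       245  124
3       7    Kai   view       220  290
4      10    Kai  share       585  124
5      19    Kai  share       491  124
6      14  Quinn   view       456  290
7       8    Kai   view       194  290
8      10    Kai   view       109  290
9       8    Kai  share       166  124
group by action, sum of n:
action
share     620
view     1450
Name: n, dtype: int64
reset_index():
  action     n
0  share   620
1   view  1450
Then the value at position 1, column 'n': 1450

1450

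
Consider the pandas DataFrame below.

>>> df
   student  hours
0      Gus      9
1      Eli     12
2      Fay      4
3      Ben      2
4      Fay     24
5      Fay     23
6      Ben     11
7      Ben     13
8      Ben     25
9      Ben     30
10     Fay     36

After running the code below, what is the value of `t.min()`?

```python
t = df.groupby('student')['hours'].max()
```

group by student, max of hours:
student
Ben    30
Eli    12
Fay    36
Gus     9
Name: hours, dtype: int64
Then the min of the resulting series: 9

9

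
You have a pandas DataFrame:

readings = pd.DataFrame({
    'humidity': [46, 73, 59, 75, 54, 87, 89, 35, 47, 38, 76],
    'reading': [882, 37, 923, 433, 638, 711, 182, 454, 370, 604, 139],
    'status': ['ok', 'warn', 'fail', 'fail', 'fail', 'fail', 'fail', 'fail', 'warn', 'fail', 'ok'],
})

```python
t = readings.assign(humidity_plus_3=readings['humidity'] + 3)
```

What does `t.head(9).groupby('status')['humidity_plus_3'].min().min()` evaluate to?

add column humidity_plus_3 = readings['humidity'] + 3:
    humidity  reading status  humidity_plus_3
0         46      882     ok               49
1         73       37   warn               76
2         59      923   fail               62
3         75      433   fail               78
4         54      638   fail               57
5         87      711   fail               90
6         89      182   fail               92
7         35      454   fail               38
8         47      370   warn               50
9         38      604   fail               41
10        76      139     ok               79
take first 9 rows:
   humidity  reading status  humidity_plus_3
0        46      882     ok               49
1        73       37   warn               76
2        59      923   fail               62
3        75      433   fail               78
4        54      638   fail               57
5        87      711   fail               90
6        89      182   fail               92
7        35      454   fail               38
8        47      370   warn               50
group by status, min of humidity_plus_3:
status
fail    38
ok      49
warn    50
Name: humidity_plus_3, dtype: int64
So min() = 38.

38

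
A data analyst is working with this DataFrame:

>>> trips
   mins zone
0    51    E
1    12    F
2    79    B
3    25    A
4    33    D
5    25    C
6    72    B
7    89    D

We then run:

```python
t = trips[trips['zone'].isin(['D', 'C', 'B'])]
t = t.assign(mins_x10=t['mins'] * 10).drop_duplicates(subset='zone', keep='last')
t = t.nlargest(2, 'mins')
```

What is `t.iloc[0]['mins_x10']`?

filter rows where zone in ['D', 'C', 'B']:
   mins zone
2    79    B
4    33    D
5    25    C
6    72    B
7    89    D
add column mins_x10 = t['mins'] * 10:
   mins zone  mins_x10
2    79    B       790
4    33    D       330
5    25    C       250
6    72    B       720
7    89    D       890
drop duplicate zone (keep=last):
   mins zone  mins_x10
5    25    C       250
6    72    B       720
7    89    D       890
take 2 rows with largest mins:
   mins zone  mins_x10
7    89    D       890
6    72    B       720

890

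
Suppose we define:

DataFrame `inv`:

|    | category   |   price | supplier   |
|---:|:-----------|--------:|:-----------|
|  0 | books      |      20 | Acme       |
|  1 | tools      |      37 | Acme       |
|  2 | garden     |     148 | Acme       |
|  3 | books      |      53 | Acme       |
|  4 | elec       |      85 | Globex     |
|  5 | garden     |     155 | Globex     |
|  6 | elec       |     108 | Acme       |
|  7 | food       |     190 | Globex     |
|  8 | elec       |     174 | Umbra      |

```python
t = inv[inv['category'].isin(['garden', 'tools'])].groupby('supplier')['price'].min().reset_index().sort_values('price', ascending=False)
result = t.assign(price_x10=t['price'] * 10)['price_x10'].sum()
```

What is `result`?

filter rows where category in ['garden', 'tools']:
  category  price supplier
1    tools     37     Acme
2   garden    148     Acme
5   garden    155   Globex
group by supplier, min of price:
supplier
Acme       37
Globex    155
Name: price, dtype: int64
reset_index():
  supplier  price
0     Acme     37
1   Globex    155
sort by price descending:
  supplier  price
1   Globex    155
0     Acme     37
add column price_x10 = t['price'] * 10:
  supplier  price  price_x10
1   Globex    155       1550
0     Acme     37        370
Reading off the sum of column 'price_x10', we get 1920.

1920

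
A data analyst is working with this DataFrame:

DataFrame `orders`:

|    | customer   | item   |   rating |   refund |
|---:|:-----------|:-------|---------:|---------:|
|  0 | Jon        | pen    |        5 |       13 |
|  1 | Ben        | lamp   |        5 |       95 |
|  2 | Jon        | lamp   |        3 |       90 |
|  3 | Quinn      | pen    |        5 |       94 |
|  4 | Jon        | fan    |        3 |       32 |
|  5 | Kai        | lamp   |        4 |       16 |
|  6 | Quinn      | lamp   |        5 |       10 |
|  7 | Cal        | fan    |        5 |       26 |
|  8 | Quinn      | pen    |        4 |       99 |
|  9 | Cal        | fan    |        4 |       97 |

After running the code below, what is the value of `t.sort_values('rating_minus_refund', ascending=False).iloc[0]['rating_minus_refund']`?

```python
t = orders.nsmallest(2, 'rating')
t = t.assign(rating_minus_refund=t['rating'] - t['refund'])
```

-29

take 2 rows with smallest rating:
  customer  item  rating  refund
2      Jon  lamp       3      90
4      Jon   fan       3      32
add column rating_minus_refund = t['rating'] - t['refund']:
  customer  item  rating  refund  rating_minus_refund
2      Jon  lamp       3      90                  -87
4      Jon   fan       3      32                  -29
sort by rating_minus_refund descending:
  customer  item  rating  refund  rating_minus_refund
4      Jon   fan       3      32                  -29
2      Jon  lamp       3      90                  -87
Taking the value at position 0, column 'rating_minus_refund' gives -29.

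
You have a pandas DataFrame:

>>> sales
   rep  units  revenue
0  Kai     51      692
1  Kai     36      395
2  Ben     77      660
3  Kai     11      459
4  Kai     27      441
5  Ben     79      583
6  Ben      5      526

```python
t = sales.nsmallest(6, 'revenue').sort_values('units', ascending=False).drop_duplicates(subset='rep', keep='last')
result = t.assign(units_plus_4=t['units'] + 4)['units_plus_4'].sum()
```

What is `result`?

take 6 rows with smallest revenue:
   rep  units  revenue
1  Kai     36      395
4  Kai     27      441
3  Kai     11      459
6  Ben      5      526
5  Ben     79      583
2  Ben     77      660
sort by units descending:
   rep  units  revenue
5  Ben     79      583
2  Ben     77      660
1  Kai     36      395
4  Kai     27      441
3  Kai     11      459
6  Ben      5      526
drop duplicate rep (keep=last):
   rep  units  revenue
3  Kai     11      459
6  Ben      5      526
add column units_plus_4 = t['units'] + 4:
   rep  units  revenue  units_plus_4
3  Kai     11      459            15
6  Ben      5      526             9

24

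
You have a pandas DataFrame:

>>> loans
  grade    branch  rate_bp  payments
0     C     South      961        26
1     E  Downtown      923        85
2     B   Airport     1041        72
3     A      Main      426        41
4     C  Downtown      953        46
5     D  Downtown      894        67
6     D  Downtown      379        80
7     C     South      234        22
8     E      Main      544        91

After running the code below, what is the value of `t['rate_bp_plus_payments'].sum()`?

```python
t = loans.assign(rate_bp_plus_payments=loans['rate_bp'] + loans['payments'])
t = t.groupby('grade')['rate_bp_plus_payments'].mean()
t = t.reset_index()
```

3858.83333333

add column rate_bp_plus_payments = loans['rate_bp'] + loans['payments']:
  grade    branch  rate_bp  payments  rate_bp_plus_payments
0     C     South      961        26                    987
1     E  Downtown      923        85                   1008
2     B   Airport     1041        72                   1113
3     A      Main      426        41                    467
4     C  Downtown      953        46                    999
5     D  Downtown      894        67                    961
6     D  Downtown      379        80                    459
7     C     South      234        22                    256
8     E      Main      544        91                    635
group by grade, mean of rate_bp_plus_payments:
grade
A     467.000000
B    1113.000000
C     747.333333
D     710.000000
E     821.500000
Name: rate_bp_plus_payments, dtype: float64
reset_index():
  grade  rate_bp_plus_payments
0     A             467.000000
1     B            1113.000000
2     C             747.333333
3     D             710.000000
4     E             821.500000
The sum of column 'rate_bp_plus_payments' is 3858.83333333.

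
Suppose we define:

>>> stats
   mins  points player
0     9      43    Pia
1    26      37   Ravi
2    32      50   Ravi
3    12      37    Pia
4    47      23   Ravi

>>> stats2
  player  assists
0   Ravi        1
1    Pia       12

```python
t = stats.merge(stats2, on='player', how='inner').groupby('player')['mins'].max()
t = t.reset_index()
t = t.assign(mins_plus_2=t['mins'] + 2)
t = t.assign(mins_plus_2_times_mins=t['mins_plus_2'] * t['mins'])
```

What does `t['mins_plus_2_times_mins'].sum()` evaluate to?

merge on 'player' (how='inner') → 5 rows:
   mins  points player  assists
0     9      43    Pia       12
1    26      37   Ravi        1
2    32      50   Ravi        1
3    12      37    Pia       12
4    47      23   Ravi        1
group by player, max of mins:
player
Pia     12
Ravi    47
Name: mins, dtype: int64
reset_index():
  player  mins
0    Pia    12
1   Ravi    47
add column mins_plus_2 = t['mins'] + 2:
  player  mins  mins_plus_2
0    Pia    12           14
1   Ravi    47           49
add column mins_plus_2_times_mins = t['mins_plus_2'] * t['mins']:
  player  mins  mins_plus_2  mins_plus_2_times_mins
0    Pia    12           14                     168
1   Ravi    47           49                    2303

2471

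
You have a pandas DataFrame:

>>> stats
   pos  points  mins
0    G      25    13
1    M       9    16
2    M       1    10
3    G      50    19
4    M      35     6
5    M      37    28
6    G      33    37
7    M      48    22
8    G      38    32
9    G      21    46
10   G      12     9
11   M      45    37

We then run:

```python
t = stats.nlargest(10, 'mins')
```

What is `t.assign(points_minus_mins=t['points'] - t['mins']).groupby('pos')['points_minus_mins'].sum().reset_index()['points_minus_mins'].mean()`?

23.5

take 10 rows with largest mins:
   pos  points  mins
9    G      21    46
6    G      33    37
11   M      45    37
8    G      38    32
5    M      37    28
7    M      48    22
3    G      50    19
1    M       9    16
0    G      25    13
2    M       1    10
add column points_minus_mins = t['points'] - t['mins']:
   pos  points  mins  points_minus_mins
9    G      21    46                -25
6    G      33    37                 -4
11   M      45    37                  8
8    G      38    32                  6
5    M      37    28                  9
7    M      48    22                 26
3    G      50    19                 31
1    M       9    16                 -7
0    G      25    13                 12
2    M       1    10                 -9
group by pos, sum of points_minus_mins:
pos
G    20
M    27
Name: points_minus_mins, dtype: int64
reset_index():
  pos  points_minus_mins
0   G                 20
1   M                 27
Taking the mean of column 'points_minus_mins' gives 23.5.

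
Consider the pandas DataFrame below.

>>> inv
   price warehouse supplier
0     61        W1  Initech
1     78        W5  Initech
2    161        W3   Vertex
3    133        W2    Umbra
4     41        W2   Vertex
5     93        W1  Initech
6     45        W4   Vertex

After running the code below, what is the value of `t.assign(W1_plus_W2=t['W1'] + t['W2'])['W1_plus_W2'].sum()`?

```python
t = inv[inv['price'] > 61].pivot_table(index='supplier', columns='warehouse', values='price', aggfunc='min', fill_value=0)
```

filter rows where price > 61:
   price warehouse supplier
1     78        W5  Initech
2    161        W3   Vertex
3    133        W2    Umbra
5     93        W1  Initech
pivot: rows=supplier, cols=warehouse, min(price):
warehouse  W1   W2   W3  W5
supplier                   
Initech    93    0    0  78
Umbra       0  133    0   0
Vertex      0    0  161   0
add column W1_plus_W2 = t['W1'] + t['W2']:
warehouse  W1   W2   W3  W5  W1_plus_W2
supplier                               
Initech    93    0    0  78          93
Umbra       0  133    0   0         133
Vertex      0    0  161   0           0
Finally, sum of column 'W1_plus_W2' = 226.

226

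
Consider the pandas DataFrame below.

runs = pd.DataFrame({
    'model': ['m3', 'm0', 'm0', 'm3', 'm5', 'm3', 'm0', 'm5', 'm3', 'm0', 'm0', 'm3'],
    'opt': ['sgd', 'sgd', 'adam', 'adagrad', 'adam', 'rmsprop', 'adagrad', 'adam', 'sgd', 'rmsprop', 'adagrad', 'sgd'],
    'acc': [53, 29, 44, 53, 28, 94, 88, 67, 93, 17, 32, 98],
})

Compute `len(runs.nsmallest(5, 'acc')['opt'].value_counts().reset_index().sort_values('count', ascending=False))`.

take 5 rows with smallest acc:
   model      opt  acc
9     m0  rmsprop   17
4     m5     adam   28
1     m0      sgd   29
10    m0  adagrad   32
2     m0     adam   44
value_counts of opt:
opt
adam       2
rmsprop    1
sgd        1
adagrad    1
Name: count, dtype: int64
reset_index():
       opt  count
0     adam      2
1  rmsprop      1
2      sgd      1
3  adagrad      1
sort by count descending:
       opt  count
0     adam      2
1  rmsprop      1
2      sgd      1
3  adagrad      1
Then the number of rows: 4

4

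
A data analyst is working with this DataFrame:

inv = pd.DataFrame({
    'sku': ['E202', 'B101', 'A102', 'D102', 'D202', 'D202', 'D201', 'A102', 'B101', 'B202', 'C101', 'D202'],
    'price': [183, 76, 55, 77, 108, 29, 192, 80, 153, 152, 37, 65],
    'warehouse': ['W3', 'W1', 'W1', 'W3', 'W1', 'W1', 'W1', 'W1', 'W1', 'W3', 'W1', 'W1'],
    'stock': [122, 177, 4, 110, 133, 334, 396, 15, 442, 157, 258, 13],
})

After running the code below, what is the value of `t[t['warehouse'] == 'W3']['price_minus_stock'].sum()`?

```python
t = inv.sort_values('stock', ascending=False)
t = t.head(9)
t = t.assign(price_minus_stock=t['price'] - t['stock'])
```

sort by stock descending:
     sku  price warehouse  stock
8   B101    153        W1    442
6   D201    192        W1    396
5   D202     29        W1    334
10  C101     37        W1    258
1   B101     76        W1    177
9   B202    152        W3    157
4   D202    108        W1    133
0   E202    183        W3    122
3   D102     77        W3    110
7   A102     80        W1     15
11  D202     65        W1     13
2   A102     55        W1      4
take first 9 rows:
     sku  price warehouse  stock
8   B101    153        W1    442
6   D201    192        W1    396
5   D202     29        W1    334
10  C101     37        W1    258
1   B101     76        W1    177
9   B202    152        W3    157
4   D202    108        W1    133
0   E202    183        W3    122
3   D102     77        W3    110
add column price_minus_stock = t['price'] - t['stock']:
     sku  price warehouse  stock  price_minus_stock
8   B101    153        W1    442               -289
6   D201    192        W1    396               -204
5   D202     29        W1    334               -305
10  C101     37        W1    258               -221
1   B101     76        W1    177               -101
9   B202    152        W3    157                 -5
4   D202    108        W1    133                -25
0   E202    183        W3    122                 61
3   D102     77        W3    110                -33
filter rows where warehouse == 'W3':
    sku  price warehouse  stock  price_minus_stock
9  B202    152        W3    157                 -5
0  E202    183        W3    122                 61
3  D102     77        W3    110                -33
Finally, sum of column 'price_minus_stock' = 23.

23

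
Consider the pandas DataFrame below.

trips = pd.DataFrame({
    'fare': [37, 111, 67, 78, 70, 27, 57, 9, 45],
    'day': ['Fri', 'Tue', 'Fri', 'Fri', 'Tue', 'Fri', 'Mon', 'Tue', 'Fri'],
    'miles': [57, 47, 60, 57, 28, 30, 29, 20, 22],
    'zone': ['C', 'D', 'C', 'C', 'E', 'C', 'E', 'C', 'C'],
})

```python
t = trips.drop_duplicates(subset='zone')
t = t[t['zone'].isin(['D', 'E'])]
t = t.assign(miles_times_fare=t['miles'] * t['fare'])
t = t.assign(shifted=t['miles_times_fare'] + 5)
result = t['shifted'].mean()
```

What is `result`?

drop duplicate zone (keep=first):
   fare  day  miles zone
0    37  Fri     57    C
1   111  Tue     47    D
4    70  Tue     28    E
filter rows where zone in ['D', 'E']:
   fare  day  miles zone
1   111  Tue     47    D
4    70  Tue     28    E
add column miles_times_fare = t['miles'] * t['fare']:
   fare  day  miles zone  miles_times_fare
1   111  Tue     47    D              5217
4    70  Tue     28    E              1960
add column shifted = t['miles_times_fare'] + 5:
   fare  day  miles zone  miles_times_fare  shifted
1   111  Tue     47    D              5217     5222
4    70  Tue     28    E              1960     1965
Taking the mean of column 'shifted' gives 3593.5.

3593.5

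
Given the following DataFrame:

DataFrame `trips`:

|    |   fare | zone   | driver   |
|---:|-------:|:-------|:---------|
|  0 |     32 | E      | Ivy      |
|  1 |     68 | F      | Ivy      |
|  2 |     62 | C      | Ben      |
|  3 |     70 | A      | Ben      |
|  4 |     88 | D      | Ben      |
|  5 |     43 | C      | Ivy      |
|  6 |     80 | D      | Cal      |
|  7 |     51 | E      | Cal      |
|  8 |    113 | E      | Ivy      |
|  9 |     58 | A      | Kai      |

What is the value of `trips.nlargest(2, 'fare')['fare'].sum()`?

201

take 2 rows with largest fare:
   fare zone driver
8   113    E    Ivy
4    88    D    Ben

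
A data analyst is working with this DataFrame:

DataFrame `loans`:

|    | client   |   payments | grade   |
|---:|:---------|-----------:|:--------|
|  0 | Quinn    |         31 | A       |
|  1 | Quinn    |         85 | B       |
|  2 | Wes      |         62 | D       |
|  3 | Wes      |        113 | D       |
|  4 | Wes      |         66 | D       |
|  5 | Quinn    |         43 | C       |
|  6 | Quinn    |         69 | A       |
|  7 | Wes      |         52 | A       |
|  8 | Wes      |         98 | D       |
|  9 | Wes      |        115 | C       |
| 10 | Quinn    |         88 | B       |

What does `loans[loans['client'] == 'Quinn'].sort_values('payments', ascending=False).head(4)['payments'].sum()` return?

filter rows where client == 'Quinn':
   client  payments grade
0   Quinn        31     A
1   Quinn        85     B
5   Quinn        43     C
6   Quinn        69     A
10  Quinn        88     B
sort by payments descending:
   client  payments grade
10  Quinn        88     B
1   Quinn        85     B
6   Quinn        69     A
5   Quinn        43     C
0   Quinn        31     A
take first 4 rows:
   client  payments grade
10  Quinn        88     B
1   Quinn        85     B
6   Quinn        69     A
5   Quinn        43     C
Finally, sum of column 'payments' = 285.

285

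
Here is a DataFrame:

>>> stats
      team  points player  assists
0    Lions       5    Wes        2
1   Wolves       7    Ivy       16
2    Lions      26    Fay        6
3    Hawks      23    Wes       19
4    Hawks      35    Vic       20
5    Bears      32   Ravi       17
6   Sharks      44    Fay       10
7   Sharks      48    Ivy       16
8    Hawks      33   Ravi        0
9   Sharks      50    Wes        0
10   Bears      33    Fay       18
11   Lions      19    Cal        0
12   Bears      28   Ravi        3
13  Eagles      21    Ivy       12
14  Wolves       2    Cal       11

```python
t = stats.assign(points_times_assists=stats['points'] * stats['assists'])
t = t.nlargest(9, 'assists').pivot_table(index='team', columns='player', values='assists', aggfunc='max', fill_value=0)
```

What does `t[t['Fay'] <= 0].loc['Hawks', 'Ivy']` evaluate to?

add column points_times_assists = stats['points'] * stats['assists']:
      team  points player  assists  points_times_assists
0    Lions       5    Wes        2                    10
1   Wolves       7    Ivy       16                   112
2    Lions      26    Fay        6                   156
3    Hawks      23    Wes       19                   437
4    Hawks      35    Vic       20                   700
5    Bears      32   Ravi       17                   544
6   Sharks      44    Fay       10                   440
7   Sharks      48    Ivy       16                   768
8    Hawks      33   Ravi        0                     0
9   Sharks      50    Wes        0                     0
10   Bears      33    Fay       18                   594
11   Lions      19    Cal        0                     0
12   Bears      28   Ravi        3                    84
13  Eagles      21    Ivy       12                   252
14  Wolves       2    Cal       11                    22
take 9 rows with largest assists:
      team  points player  assists  points_times_assists
4    Hawks      35    Vic       20                   700
3    Hawks      23    Wes       19                   437
10   Bears      33    Fay       18                   594
5    Bears      32   Ravi       17                   544
1   Wolves       7    Ivy       16                   112
7   Sharks      48    Ivy       16                   768
13  Eagles      21    Ivy       12                   252
14  Wolves       2    Cal       11                    22
6   Sharks      44    Fay       10                   440
pivot: rows=team, cols=player, max(assists):
player  Cal  Fay  Ivy  Ravi  Vic  Wes
team                                 
Bears     0   18    0    17    0    0
Eagles    0    0   12     0    0    0
Hawks     0    0    0     0   20   19
Sharks    0   10   16     0    0    0
Wolves   11    0   16     0    0    0
filter rows where Fay <= 0:
player  Cal  Fay  Ivy  Ravi  Vic  Wes
team                                 
Eagles    0    0   12     0    0    0
Hawks     0    0    0     0   20   19
Wolves   11    0   16     0    0    0
Then the value at row 'Hawks', column 'Ivy': 0

0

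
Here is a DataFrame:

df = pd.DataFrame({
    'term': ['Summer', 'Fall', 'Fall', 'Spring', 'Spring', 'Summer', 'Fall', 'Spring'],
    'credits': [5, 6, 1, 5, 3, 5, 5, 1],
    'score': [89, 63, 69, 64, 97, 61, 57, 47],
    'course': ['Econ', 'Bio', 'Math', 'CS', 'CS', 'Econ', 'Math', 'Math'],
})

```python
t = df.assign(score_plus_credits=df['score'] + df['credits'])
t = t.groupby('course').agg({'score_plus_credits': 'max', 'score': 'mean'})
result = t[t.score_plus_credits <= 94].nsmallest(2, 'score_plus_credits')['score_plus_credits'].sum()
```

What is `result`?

add column score_plus_credits = df['score'] + df['credits']:
     term  credits  score course  score_plus_credits
0  Summer        5     89   Econ                  94
1    Fall        6     63    Bio                  69
2    Fall        1     69   Math                  70
3  Spring        5     64     CS                  69
4  Spring        3     97     CS                 100
5  Summer        5     61   Econ                  66
6    Fall        5     57   Math                  62
7  Spring        1     47   Math                  48
group by course: max(score_plus_credits), mean(score):
        score_plus_credits      score
course                               
Bio                     69  63.000000
CS                     100  80.500000
Econ                    94  75.000000
Math                    70  57.666667
filter rows where score_plus_credits <= 94:
        score_plus_credits      score
course                               
Bio                     69  63.000000
Econ                    94  75.000000
Math                    70  57.666667
take 2 rows with smallest score_plus_credits:
        score_plus_credits      score
course                               
Bio                     69  63.000000
Math                    70  57.666667
Then the sum of column 'score_plus_credits': 139

139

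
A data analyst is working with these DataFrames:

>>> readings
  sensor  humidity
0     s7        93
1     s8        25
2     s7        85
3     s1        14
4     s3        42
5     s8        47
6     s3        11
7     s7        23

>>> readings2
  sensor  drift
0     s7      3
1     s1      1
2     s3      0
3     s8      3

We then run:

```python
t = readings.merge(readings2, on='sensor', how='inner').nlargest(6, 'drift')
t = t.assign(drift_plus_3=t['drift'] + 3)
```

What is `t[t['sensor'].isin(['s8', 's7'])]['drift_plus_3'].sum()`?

30

merge on 'sensor' (how='inner') → 8 rows:
  sensor  humidity  drift
0     s7        93      3
1     s8        25      3
2     s7        85      3
3     s1        14      1
4     s3        42      0
5     s8        47      3
6     s3        11      0
7     s7        23      3
take 6 rows with largest drift:
  sensor  humidity  drift
0     s7        93      3
1     s8        25      3
2     s7        85      3
5     s8        47      3
7     s7        23      3
3     s1        14      1
add column drift_plus_3 = t['drift'] + 3:
  sensor  humidity  drift  drift_plus_3
0     s7        93      3             6
1     s8        25      3             6
2     s7        85      3             6
5     s8        47      3             6
7     s7        23      3             6
3     s1        14      1             4
filter rows where sensor in ['s8', 's7']:
  sensor  humidity  drift  drift_plus_3
0     s7        93      3             6
1     s8        25      3             6
2     s7        85      3             6
5     s8        47      3             6
7     s7        23      3             6
Taking the sum of column 'drift_plus_3' gives 30.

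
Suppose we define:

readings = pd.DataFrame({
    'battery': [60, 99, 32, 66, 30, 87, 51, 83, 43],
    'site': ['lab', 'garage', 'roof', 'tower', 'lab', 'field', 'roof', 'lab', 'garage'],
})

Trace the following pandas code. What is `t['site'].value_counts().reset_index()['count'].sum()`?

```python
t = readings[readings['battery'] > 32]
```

7

filter rows where battery > 32:
   battery    site
0       60     lab
1       99  garage
3       66   tower
5       87   field
6       51    roof
7       83     lab
8       43  garage
value_counts of site:
site
lab       2
garage    2
tower     1
field     1
roof      1
Name: count, dtype: int64
reset_index():
     site  count
0     lab      2
1  garage      2
2   tower      1
3   field      1
4    roof      1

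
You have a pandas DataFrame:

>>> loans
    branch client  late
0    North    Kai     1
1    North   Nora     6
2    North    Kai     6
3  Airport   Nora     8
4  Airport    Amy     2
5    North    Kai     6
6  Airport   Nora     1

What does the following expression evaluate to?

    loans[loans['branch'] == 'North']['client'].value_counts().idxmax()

Kai

filter rows where branch == 'North':
  branch client  late
0  North    Kai     1
1  North   Nora     6
2  North    Kai     6
5  North    Kai     6
value_counts of client:
client
Kai     3
Nora    1
Name: count, dtype: int64
label with the largest value → Kai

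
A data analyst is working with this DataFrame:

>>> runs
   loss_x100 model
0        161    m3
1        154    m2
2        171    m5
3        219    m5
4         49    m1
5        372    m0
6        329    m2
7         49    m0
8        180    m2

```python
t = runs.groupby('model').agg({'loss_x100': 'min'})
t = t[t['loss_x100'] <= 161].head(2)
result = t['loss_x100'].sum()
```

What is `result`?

98

group by model, min of loss_x100:
       loss_x100
model           
m0            49
m1            49
m2           154
m3           161
m5           171
filter rows where loss_x100 <= 161:
       loss_x100
model           
m0            49
m1            49
m2           154
m3           161
take first 2 rows:
       loss_x100
model           
m0            49
m1            49
Hence 98.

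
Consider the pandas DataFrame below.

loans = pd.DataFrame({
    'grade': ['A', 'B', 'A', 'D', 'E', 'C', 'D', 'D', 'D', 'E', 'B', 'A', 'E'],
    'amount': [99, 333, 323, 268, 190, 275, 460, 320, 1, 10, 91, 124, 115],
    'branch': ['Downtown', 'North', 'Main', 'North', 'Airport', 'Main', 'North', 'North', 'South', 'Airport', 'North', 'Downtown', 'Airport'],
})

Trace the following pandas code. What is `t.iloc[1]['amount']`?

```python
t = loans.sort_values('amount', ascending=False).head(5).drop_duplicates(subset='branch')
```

sort by amount descending:
   grade  amount    branch
6      D     460     North
1      B     333     North
2      A     323      Main
7      D     320     North
5      C     275      Main
3      D     268     North
4      E     190   Airport
11     A     124  Downtown
12     E     115   Airport
0      A      99  Downtown
10     B      91     North
9      E      10   Airport
8      D       1     South
take first 5 rows:
  grade  amount branch
6     D     460  North
1     B     333  North
2     A     323   Main
7     D     320  North
5     C     275   Main
drop duplicate branch (keep=first):
  grade  amount branch
6     D     460  North
2     A     323   Main
The value at position 1, column 'amount' is 323.

323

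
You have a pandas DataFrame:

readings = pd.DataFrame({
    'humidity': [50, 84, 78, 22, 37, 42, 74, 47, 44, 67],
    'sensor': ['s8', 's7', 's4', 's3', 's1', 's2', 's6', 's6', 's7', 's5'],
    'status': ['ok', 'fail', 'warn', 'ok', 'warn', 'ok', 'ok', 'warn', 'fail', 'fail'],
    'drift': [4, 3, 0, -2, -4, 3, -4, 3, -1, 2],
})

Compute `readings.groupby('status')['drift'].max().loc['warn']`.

3

group by status, max of drift:
status
fail    3
ok      4
warn    3
Name: drift, dtype: int64
Taking the value at index 'warn' gives 3.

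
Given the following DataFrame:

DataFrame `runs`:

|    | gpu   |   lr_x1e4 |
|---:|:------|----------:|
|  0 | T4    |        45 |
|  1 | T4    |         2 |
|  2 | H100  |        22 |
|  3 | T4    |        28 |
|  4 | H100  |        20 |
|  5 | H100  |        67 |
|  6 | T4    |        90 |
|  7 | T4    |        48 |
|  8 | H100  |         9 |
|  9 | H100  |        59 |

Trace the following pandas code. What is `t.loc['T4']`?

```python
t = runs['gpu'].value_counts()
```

5

value_counts of gpu:
gpu
T4      5
H100    5
Name: count, dtype: int64
Hence 5.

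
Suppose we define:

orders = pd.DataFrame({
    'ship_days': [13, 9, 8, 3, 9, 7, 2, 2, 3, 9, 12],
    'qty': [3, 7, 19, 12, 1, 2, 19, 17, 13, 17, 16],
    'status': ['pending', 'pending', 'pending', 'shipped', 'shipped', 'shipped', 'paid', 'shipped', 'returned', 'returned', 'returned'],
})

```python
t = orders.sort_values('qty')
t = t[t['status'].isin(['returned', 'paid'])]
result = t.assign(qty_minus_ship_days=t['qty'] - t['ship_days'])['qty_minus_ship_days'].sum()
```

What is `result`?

sort by qty:
    ship_days  qty    status
4           9    1   shipped
5           7    2   shipped
0          13    3   pending
1           9    7   pending
3           3   12   shipped
8           3   13  returned
10         12   16  returned
7           2   17   shipped
9           9   17  returned
2           8   19   pending
6           2   19      paid
filter rows where status in ['returned', 'paid']:
    ship_days  qty    status
8           3   13  returned
10         12   16  returned
9           9   17  returned
6           2   19      paid
add column qty_minus_ship_days = t['qty'] - t['ship_days']:
    ship_days  qty    status  qty_minus_ship_days
8           3   13  returned                   10
10         12   16  returned                    4
9           9   17  returned                    8
6           2   19      paid                   17
Taking the sum of column 'qty_minus_ship_days' gives 39.

39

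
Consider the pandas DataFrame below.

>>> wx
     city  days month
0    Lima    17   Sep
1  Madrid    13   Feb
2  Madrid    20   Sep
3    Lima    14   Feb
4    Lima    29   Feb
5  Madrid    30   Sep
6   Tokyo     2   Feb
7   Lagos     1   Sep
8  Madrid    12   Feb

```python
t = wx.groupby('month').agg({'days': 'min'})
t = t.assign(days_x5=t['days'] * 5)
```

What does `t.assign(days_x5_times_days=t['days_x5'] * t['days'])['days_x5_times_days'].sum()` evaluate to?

25

group by month, min of days:
       days
month      
Feb       2
Sep       1
add column days_x5 = t['days'] * 5:
       days  days_x5
month               
Feb       2       10
Sep       1        5
add column days_x5_times_days = t['days_x5'] * t['days']:
       days  days_x5  days_x5_times_days
month                                   
Feb       2       10                  20
Sep       1        5                   5
sum of column 'days_x5_times_days' → 25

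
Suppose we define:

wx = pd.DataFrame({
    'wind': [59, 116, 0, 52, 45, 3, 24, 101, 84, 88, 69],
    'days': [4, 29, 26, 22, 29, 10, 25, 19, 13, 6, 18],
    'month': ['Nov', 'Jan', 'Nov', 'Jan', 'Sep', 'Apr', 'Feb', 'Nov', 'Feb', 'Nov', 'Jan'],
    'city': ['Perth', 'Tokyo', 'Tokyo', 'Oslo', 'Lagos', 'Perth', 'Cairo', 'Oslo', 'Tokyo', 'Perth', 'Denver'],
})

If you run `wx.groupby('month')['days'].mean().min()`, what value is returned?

group by month, mean of days:
month
Apr    10.00
Feb    19.00
Jan    23.00
Nov    13.75
Sep    29.00
Name: days, dtype: float64
min of the resulting series → 10.0

10.0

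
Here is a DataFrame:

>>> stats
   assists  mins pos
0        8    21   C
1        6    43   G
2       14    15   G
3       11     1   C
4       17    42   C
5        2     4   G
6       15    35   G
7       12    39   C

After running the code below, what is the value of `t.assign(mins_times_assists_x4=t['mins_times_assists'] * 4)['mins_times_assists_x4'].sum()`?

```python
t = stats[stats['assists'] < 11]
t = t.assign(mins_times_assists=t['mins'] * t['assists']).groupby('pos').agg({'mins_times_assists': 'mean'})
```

filter rows where assists < 11:
   assists  mins pos
0        8    21   C
1        6    43   G
5        2     4   G
add column mins_times_assists = t['mins'] * t['assists']:
   assists  mins pos  mins_times_assists
0        8    21   C                 168
1        6    43   G                 258
5        2     4   G                   8
group by pos, mean of mins_times_assists:
     mins_times_assists
pos                    
C                 168.0
G                 133.0
add column mins_times_assists_x4 = t['mins_times_assists'] * 4:
     mins_times_assists  mins_times_assists_x4
pos                                           
C                 168.0                  672.0
G                 133.0                  532.0
Taking the sum of column 'mins_times_assists_x4' gives 1204.0.

1204.0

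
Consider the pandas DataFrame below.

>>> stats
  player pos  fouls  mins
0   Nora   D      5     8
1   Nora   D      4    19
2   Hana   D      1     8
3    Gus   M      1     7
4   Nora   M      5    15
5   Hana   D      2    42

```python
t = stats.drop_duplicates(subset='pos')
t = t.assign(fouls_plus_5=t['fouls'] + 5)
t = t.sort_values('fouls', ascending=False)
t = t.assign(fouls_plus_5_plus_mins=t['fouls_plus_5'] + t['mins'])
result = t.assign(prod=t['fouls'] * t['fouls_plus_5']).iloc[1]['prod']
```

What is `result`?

drop duplicate pos (keep=first):
  player pos  fouls  mins
0   Nora   D      5     8
3    Gus   M      1     7
add column fouls_plus_5 = t['fouls'] + 5:
  player pos  fouls  mins  fouls_plus_5
0   Nora   D      5     8            10
3    Gus   M      1     7             6
sort by fouls descending:
  player pos  fouls  mins  fouls_plus_5
0   Nora   D      5     8            10
3    Gus   M      1     7             6
add column fouls_plus_5_plus_mins = t['fouls_plus_5'] + t['mins']:
  player pos  fouls  mins  fouls_plus_5  fouls_plus_5_plus_mins
0   Nora   D      5     8            10                      18
3    Gus   M      1     7             6                      13
add column prod = t['fouls'] * t['fouls_plus_5']:
  player pos  fouls  mins  fouls_plus_5  fouls_plus_5_plus_mins  prod
0   Nora   D      5     8            10                      18    50
3    Gus   M      1     7             6                      13     6
Finally, value at position 1, column 'prod' = 6.

6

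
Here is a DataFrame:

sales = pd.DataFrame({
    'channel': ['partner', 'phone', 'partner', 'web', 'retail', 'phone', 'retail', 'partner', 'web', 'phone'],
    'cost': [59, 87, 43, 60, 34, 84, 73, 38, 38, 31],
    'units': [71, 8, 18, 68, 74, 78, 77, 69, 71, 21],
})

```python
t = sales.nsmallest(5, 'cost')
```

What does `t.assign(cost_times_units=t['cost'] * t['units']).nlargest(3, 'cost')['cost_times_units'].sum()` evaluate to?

take 5 rows with smallest cost:
   channel  cost  units
9    phone    31     21
4   retail    34     74
7  partner    38     69
8      web    38     71
2  partner    43     18
add column cost_times_units = t['cost'] * t['units']:
   channel  cost  units  cost_times_units
9    phone    31     21               651
4   retail    34     74              2516
7  partner    38     69              2622
8      web    38     71              2698
2  partner    43     18               774
take 3 rows with largest cost:
   channel  cost  units  cost_times_units
2  partner    43     18               774
7  partner    38     69              2622
8      web    38     71              2698

6094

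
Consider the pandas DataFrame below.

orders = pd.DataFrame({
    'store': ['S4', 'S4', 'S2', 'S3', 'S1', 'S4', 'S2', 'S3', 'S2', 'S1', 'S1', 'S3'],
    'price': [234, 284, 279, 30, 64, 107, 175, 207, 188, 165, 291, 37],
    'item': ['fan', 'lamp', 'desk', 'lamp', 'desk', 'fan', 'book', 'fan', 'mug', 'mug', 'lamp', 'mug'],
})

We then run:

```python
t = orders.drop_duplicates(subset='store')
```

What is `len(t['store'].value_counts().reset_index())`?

4

drop duplicate store (keep=first):
  store  price  item
0    S4    234   fan
2    S2    279  desk
3    S3     30  lamp
4    S1     64  desk
value_counts of store:
store
S4    1
S2    1
S3    1
S1    1
Name: count, dtype: int64
reset_index():
  store  count
0    S4      1
1    S2      1
2    S3      1
3    S1      1
Hence 4.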